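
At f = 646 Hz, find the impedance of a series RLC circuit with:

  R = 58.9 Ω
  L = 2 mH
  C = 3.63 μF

Step 1 — Angular frequency: ω = 2π·f = 2π·646 = 4059 rad/s.
Step 2 — Component impedances:
  R: Z = R = 58.9 Ω
  L: Z = jωL = j·4059·0.002 = 0 + j8.118 Ω
  C: Z = 1/(jωC) = -j/(ω·C) = 0 - j67.87 Ω
Step 3 — Series combination: Z_total = R + L + C = 58.9 - j59.75 Ω = 83.9∠-45.4° Ω.

Z = 58.9 - j59.75 Ω = 83.9∠-45.4° Ω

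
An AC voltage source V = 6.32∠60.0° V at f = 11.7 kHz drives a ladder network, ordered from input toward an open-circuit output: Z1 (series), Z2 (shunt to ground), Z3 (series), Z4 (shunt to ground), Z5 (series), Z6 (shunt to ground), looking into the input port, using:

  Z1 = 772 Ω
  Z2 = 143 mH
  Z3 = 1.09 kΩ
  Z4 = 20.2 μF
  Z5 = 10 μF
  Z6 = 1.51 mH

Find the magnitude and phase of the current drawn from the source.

Step 1 — Angular frequency: ω = 2π·f = 2π·1.17e+04 = 7.351e+04 rad/s.
Step 2 — Component impedances:
  Z1: Z = R = 772 Ω
  Z2: Z = jωL = j·7.351e+04·0.143 = 0 + j1.051e+04 Ω
  Z3: Z = R = 1090 Ω
  Z4: Z = 1/(jωC) = -j/(ω·C) = 0 - j0.6734 Ω
  Z5: Z = 1/(jωC) = -j/(ω·C) = 0 - j1.36 Ω
  Z6: Z = jωL = j·7.351e+04·0.00151 = 0 + j111 Ω
Step 3 — Ladder network (open output): work backward from the far end, alternating series and parallel combinations. Z_in = 1851 + j111.2 Ω = 1854∠3.4° Ω.
Step 4 — Source phasor: V = 6.32∠60.0° V = 3.16 + j5.473 V.
Step 5 — Ohm's law: I = V / Z_total = (3.16 + j5.473) / (1851 + j111.2) = 0.001878 + j0.002845 A.
Step 6 — Convert to polar: |I| = 0.003409 A, ∠I = 56.6°.

I = 0.003409∠56.6° A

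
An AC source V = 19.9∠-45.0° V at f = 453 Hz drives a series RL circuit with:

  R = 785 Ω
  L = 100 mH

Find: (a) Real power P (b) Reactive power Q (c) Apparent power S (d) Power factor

Step 1 — Angular frequency: ω = 2π·f = 2π·453 = 2846 rad/s.
Step 2 — Component impedances:
  R: Z = R = 785 Ω
  L: Z = jωL = j·2846·0.1 = 0 + j284.6 Ω
Step 3 — Series combination: Z_total = R + L = 785 + j284.6 Ω = 835∠19.9° Ω.
Step 4 — Source phasor: V = 19.9∠-45.0° V = 14.07 - j14.07 V.
Step 5 — Current: I = V / Z = 0.0101 - j0.02159 A = 0.02383∠-64.9° A.
Step 6 — Complex power: S = V·I* = 0.4459 + j0.1617 VA.
Step 7 — Real power: P = Re(S) = 0.4459 W.
Step 8 — Reactive power: Q = Im(S) = 0.1617 VAR.
Step 9 — Apparent power: |S| = 0.4743 VA.
Step 10 — Power factor: PF = P/|S| = 0.9401 (lagging).

(a) P = 0.4459 W  (b) Q = 0.1617 VAR  (c) S = 0.4743 VA  (d) PF = 0.9401 (lagging)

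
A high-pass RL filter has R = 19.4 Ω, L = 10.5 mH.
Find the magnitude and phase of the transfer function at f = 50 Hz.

Step 1 — Angular frequency: ω = 2π·50 = 314.2 rad/s.
Step 2 — Transfer function: H(jω) = jωL/(R + jωL).
Step 3 — Numerator jωL = j·3.299; denominator R + jωL = 19.4 + j3.299.
Step 4 — H = 0.0281 + j0.1653.
Step 5 — Magnitude: |H| = 0.1676 (-15.5 dB); phase: φ = 80.4°.

|H| = 0.1676 (-15.5 dB), φ = 80.4°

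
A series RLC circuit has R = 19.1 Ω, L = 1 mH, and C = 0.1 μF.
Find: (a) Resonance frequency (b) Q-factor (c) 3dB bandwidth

Step 1 — Resonance: ω₀ = 1/√(LC) = 1/√(0.001·1e-07) = 1e+05 rad/s.
Step 2 — f₀ = ω₀/(2π) = 1.592e+04 Hz.
Step 3 — Series Q: Q = ω₀L/R = 1e+05·0.001/19.1 = 5.236.
Step 4 — Bandwidth: Δω = ω₀/Q = 1.91e+04 rad/s; BW = Δω/(2π) = 3040 Hz.

(a) f₀ = 1.592e+04 Hz  (b) Q = 5.236  (c) BW = 3040 Hz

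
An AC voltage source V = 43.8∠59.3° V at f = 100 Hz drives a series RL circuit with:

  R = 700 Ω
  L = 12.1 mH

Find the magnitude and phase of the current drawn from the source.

Step 1 — Angular frequency: ω = 2π·f = 2π·100 = 628.3 rad/s.
Step 2 — Component impedances:
  R: Z = R = 700 Ω
  L: Z = jωL = j·628.3·0.0121 = 0 + j7.603 Ω
Step 3 — Series combination: Z_total = R + L = 700 + j7.603 Ω = 700∠0.6° Ω.
Step 4 — Source phasor: V = 43.8∠59.3° V = 22.36 + j37.66 V.
Step 5 — Ohm's law: I = V / Z_total = (22.36 + j37.66) / (700 + j7.603) = 0.03253 + j0.05345 A.
Step 6 — Convert to polar: |I| = 0.06257 A, ∠I = 58.7°.

I = 0.06257∠58.7° A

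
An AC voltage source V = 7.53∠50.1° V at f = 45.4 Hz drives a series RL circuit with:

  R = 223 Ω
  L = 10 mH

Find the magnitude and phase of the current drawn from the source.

Step 1 — Angular frequency: ω = 2π·f = 2π·45.4 = 285.3 rad/s.
Step 2 — Component impedances:
  R: Z = R = 223 Ω
  L: Z = jωL = j·285.3·0.01 = 0 + j2.853 Ω
Step 3 — Series combination: Z_total = R + L = 223 + j2.853 Ω = 223∠0.7° Ω.
Step 4 — Source phasor: V = 7.53∠50.1° V = 4.83 + j5.777 V.
Step 5 — Ohm's law: I = V / Z_total = (4.83 + j5.777) / (223 + j2.853) = 0.02199 + j0.02562 A.
Step 6 — Convert to polar: |I| = 0.03376 A, ∠I = 49.4°.

I = 0.03376∠49.4° A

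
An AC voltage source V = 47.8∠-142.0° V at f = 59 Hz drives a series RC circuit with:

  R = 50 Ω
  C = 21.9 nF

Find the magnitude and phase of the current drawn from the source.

Step 1 — Angular frequency: ω = 2π·f = 2π·59 = 370.7 rad/s.
Step 2 — Component impedances:
  R: Z = R = 50 Ω
  C: Z = 1/(jωC) = -j/(ω·C) = 0 - j1.232e+05 Ω
Step 3 — Series combination: Z_total = R + C = 50 - j1.232e+05 Ω = 1.232e+05∠-90.0° Ω.
Step 4 — Source phasor: V = 47.8∠-142.0° V = -37.67 - j29.43 V.
Step 5 — Ohm's law: I = V / Z_total = (-37.67 - j29.43) / (50 - j1.232e+05) = 0.0002388 - j0.0003059 A.
Step 6 — Convert to polar: |I| = 0.0003881 A, ∠I = -52.0°.

I = 0.0003881∠-52.0° A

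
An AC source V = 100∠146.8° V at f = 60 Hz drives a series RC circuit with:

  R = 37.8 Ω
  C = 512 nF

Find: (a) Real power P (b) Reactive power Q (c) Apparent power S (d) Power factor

Step 1 — Angular frequency: ω = 2π·f = 2π·60 = 377 rad/s.
Step 2 — Component impedances:
  R: Z = R = 37.8 Ω
  C: Z = 1/(jωC) = -j/(ω·C) = 0 - j5181 Ω
Step 3 — Series combination: Z_total = R + C = 37.8 - j5181 Ω = 5181∠-89.6° Ω.
Step 4 — Source phasor: V = 100∠146.8° V = -83.68 + j54.76 V.
Step 5 — Current: I = V / Z = -0.01069 - j0.01607 A = 0.0193∠-123.6° A.
Step 6 — Complex power: S = V·I* = 0.01408 - j1.93 VA.
Step 7 — Real power: P = Re(S) = 0.01408 W.
Step 8 — Reactive power: Q = Im(S) = -1.93 VAR.
Step 9 — Apparent power: |S| = 1.93 VA.
Step 10 — Power factor: PF = P/|S| = 0.007296 (leading).

(a) P = 0.01408 W  (b) Q = -1.93 VAR  (c) S = 1.93 VA  (d) PF = 0.007296 (leading)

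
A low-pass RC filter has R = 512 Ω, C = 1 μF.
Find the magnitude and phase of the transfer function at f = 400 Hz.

Step 1 — Angular frequency: ω = 2π·400 = 2513 rad/s.
Step 2 — Transfer function: H(jω) = 1/(1 + jωRC).
Step 3 — Denominator: 1 + jωRC = 1 + j·2513·512·1e-06 = 1 + j1.287.
Step 4 — H = 0.3765 - j0.4845.
Step 5 — Magnitude: |H| = 0.6136 (-4.2 dB); phase: φ = -52.1°.

|H| = 0.6136 (-4.2 dB), φ = -52.1°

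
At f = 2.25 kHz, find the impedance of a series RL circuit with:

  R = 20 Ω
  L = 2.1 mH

Step 1 — Angular frequency: ω = 2π·f = 2π·2250 = 1.414e+04 rad/s.
Step 2 — Component impedances:
  R: Z = R = 20 Ω
  L: Z = jωL = j·1.414e+04·0.0021 = 0 + j29.69 Ω
Step 3 — Series combination: Z_total = R + L = 20 + j29.69 Ω = 35.8∠56.0° Ω.

Z = 20 + j29.69 Ω = 35.8∠56.0° Ω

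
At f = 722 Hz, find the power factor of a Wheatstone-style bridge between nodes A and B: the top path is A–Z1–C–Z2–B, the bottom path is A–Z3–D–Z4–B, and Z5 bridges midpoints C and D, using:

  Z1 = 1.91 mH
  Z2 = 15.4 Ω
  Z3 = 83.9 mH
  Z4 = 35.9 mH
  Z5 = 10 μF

Step 1 — Angular frequency: ω = 2π·f = 2π·722 = 4536 rad/s.
Step 2 — Component impedances:
  Z1: Z = jωL = j·4536·0.00191 = 0 + j8.665 Ω
  Z2: Z = R = 15.4 Ω
  Z3: Z = jωL = j·4536·0.0839 = 0 + j380.6 Ω
  Z4: Z = jωL = j·4536·0.0359 = 0 + j162.9 Ω
  Z5: Z = 1/(jωC) = -j/(ω·C) = 0 - j22.04 Ω
Step 3 — Bridge requires nodal analysis (the Z5 bridge couples midpoints C and D, so the two paths cannot be reduced to a simple series/parallel combination). Setting node B to ground and injecting 1 A at node A, the 3-node admittance system at A, C, D solves to V_A = Z_AB = 15.33 + j10.15 Ω = 18.38∠33.5° Ω.
Step 4 — Power factor: PF = cos(φ) = Re(Z)/|Z| = 15.328/18.384 = 0.8338.
Step 5 — Type: Im(Z) = 10.15 ⇒ lagging (phase φ = 33.5°).

PF = 0.8338 (lagging, φ = 33.5°)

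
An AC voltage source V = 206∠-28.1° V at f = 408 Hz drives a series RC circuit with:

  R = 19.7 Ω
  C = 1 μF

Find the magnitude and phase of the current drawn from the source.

Step 1 — Angular frequency: ω = 2π·f = 2π·408 = 2564 rad/s.
Step 2 — Component impedances:
  R: Z = R = 19.7 Ω
  C: Z = 1/(jωC) = -j/(ω·C) = 0 - j390.1 Ω
Step 3 — Series combination: Z_total = R + C = 19.7 - j390.1 Ω = 390.6∠-87.1° Ω.
Step 4 — Source phasor: V = 206∠-28.1° V = 181.7 - j97.03 V.
Step 5 — Ohm's law: I = V / Z_total = (181.7 - j97.03) / (19.7 - j390.1) = 0.2716 + j0.4521 A.
Step 6 — Convert to polar: |I| = 0.5274 A, ∠I = 59.0°.

I = 0.5274∠59.0° A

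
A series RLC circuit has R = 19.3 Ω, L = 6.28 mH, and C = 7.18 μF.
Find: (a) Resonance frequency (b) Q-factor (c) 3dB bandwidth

Step 1 — Resonance: ω₀ = 1/√(LC) = 1/√(0.00628·7.18e-06) = 4709 rad/s.
Step 2 — f₀ = ω₀/(2π) = 749.5 Hz.
Step 3 — Series Q: Q = ω₀L/R = 4709·0.00628/19.3 = 1.532.
Step 4 — Bandwidth: Δω = ω₀/Q = 3073 rad/s; BW = Δω/(2π) = 489.1 Hz.

(a) f₀ = 749.5 Hz  (b) Q = 1.532  (c) BW = 489.1 Hz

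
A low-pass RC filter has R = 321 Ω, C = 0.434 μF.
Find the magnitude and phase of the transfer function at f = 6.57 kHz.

Step 1 — Angular frequency: ω = 2π·6570 = 4.128e+04 rad/s.
Step 2 — Transfer function: H(jω) = 1/(1 + jωRC).
Step 3 — Denominator: 1 + jωRC = 1 + j·4.128e+04·321·4.34e-07 = 1 + j5.751.
Step 4 — H = 0.02935 - j0.1688.
Step 5 — Magnitude: |H| = 0.1713 (-15.3 dB); phase: φ = -80.1°.

|H| = 0.1713 (-15.3 dB), φ = -80.1°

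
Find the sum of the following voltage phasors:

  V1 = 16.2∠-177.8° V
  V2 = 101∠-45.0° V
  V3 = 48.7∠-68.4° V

Step 1 — Convert each phasor to rectangular form:
  V1 = 16.2·(cos(-177.8°) + j·sin(-177.8°)) = -16.19 - j0.6219 V
  V2 = 101·(cos(-45.0°) + j·sin(-45.0°)) = 71.42 - j71.42 V
  V3 = 48.7·(cos(-68.4°) + j·sin(-68.4°)) = 17.93 - j45.28 V
Step 2 — Sum components: V_total = 73.16 - j117.3 V.
Step 3 — Convert to polar: |V_total| = 138.3 V, ∠V_total = -58.1°.

V_total = 138.3∠-58.1° V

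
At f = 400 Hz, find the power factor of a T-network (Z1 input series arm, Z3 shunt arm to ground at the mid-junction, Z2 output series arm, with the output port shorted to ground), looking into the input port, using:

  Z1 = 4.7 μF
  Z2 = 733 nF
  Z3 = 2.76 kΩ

Step 1 — Angular frequency: ω = 2π·f = 2π·400 = 2513 rad/s.
Step 2 — Component impedances:
  Z1: Z = 1/(jωC) = -j/(ω·C) = 0 - j84.66 Ω
  Z2: Z = 1/(jωC) = -j/(ω·C) = 0 - j542.8 Ω
  Z3: Z = R = 2760 Ω
Step 3 — With the output port shorted to ground, the output series arm Z2 runs from the junction to ground; the shunt arm Z3 also runs from the junction to ground. They appear in parallel: Z3 || Z2 = 102.8 - j522.6 Ω.
Step 4 — Series with input arm Z1: Z_in = Z1 + (Z3 || Z2) = 102.8 - j607.3 Ω = 615.9∠-80.4° Ω.
Step 5 — Power factor: PF = cos(φ) = Re(Z)/|Z| = 102.8/615.9 = 0.1669.
Step 6 — Type: Im(Z) = -607.3 ⇒ leading (phase φ = -80.4°).

PF = 0.1669 (leading, φ = -80.4°)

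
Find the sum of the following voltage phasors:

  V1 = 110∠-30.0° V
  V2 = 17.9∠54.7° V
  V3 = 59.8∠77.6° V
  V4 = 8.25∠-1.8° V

Step 1 — Convert each phasor to rectangular form:
  V1 = 110·(cos(-30.0°) + j·sin(-30.0°)) = 95.26 - j55 V
  V2 = 17.9·(cos(54.7°) + j·sin(54.7°)) = 10.34 + j14.61 V
  V3 = 59.8·(cos(77.6°) + j·sin(77.6°)) = 12.84 + j58.41 V
  V4 = 8.25·(cos(-1.8°) + j·sin(-1.8°)) = 8.246 - j0.2591 V
Step 2 — Sum components: V_total = 126.7 + j17.75 V.
Step 3 — Convert to polar: |V_total| = 127.9 V, ∠V_total = 8.0°.

V_total = 127.9∠8.0° V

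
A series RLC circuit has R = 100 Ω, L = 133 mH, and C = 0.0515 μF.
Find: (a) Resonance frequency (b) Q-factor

Step 1 — Resonance condition Im(Z)=0 gives ω₀ = 1/√(LC).
Step 2 — ω₀ = 1/√(0.133·5.15e-08) = 1.208e+04 rad/s.
Step 3 — f₀ = ω₀/(2π) = 1923 Hz.
Step 4 — Series Q: Q = ω₀L/R = 1.208e+04·0.133/100 = 16.07.

(a) f₀ = 1923 Hz  (b) Q = 16.07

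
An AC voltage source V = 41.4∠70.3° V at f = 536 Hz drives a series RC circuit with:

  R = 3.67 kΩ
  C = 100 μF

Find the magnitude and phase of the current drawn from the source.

Step 1 — Angular frequency: ω = 2π·f = 2π·536 = 3368 rad/s.
Step 2 — Component impedances:
  R: Z = R = 3670 Ω
  C: Z = 1/(jωC) = -j/(ω·C) = 0 - j2.969 Ω
Step 3 — Series combination: Z_total = R + C = 3670 - j2.969 Ω = 3670∠-0.0° Ω.
Step 4 — Source phasor: V = 41.4∠70.3° V = 13.96 + j38.98 V.
Step 5 — Ohm's law: I = V / Z_total = (13.96 + j38.98) / (3670 - j2.969) = 0.003794 + j0.01062 A.
Step 6 — Convert to polar: |I| = 0.01128 A, ∠I = 70.3°.

I = 0.01128∠70.3° A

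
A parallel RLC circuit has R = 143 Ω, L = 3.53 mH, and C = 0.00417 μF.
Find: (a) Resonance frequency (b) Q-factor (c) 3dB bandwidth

Step 1 — Resonance: ω₀ = 1/√(LC) = 1/√(0.00353·4.17e-09) = 2.606e+05 rad/s.
Step 2 — f₀ = ω₀/(2π) = 4.148e+04 Hz.
Step 3 — Parallel Q: Q = R/(ω₀L) = 143/(2.606e+05·0.00353) = 0.1554.
Step 4 — Bandwidth: Δω = ω₀/Q = 1.677e+06 rad/s; BW = Δω/(2π) = 2.669e+05 Hz.

(a) f₀ = 4.148e+04 Hz  (b) Q = 0.1554  (c) BW = 2.669e+05 Hz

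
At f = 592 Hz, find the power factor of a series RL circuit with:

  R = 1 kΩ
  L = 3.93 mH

Step 1 — Angular frequency: ω = 2π·f = 2π·592 = 3720 rad/s.
Step 2 — Component impedances:
  R: Z = R = 1000 Ω
  L: Z = jωL = j·3720·0.00393 = 0 + j14.62 Ω
Step 3 — Series combination: Z_total = R + L = 1000 + j14.62 Ω = 1000∠0.8° Ω.
Step 4 — Power factor: PF = cos(φ) = Re(Z)/|Z| = 1000/1000.1 = 0.9999.
Step 5 — Type: Im(Z) = 14.62 ⇒ lagging (phase φ = 0.8°).

PF = 0.9999 (lagging, φ = 0.8°)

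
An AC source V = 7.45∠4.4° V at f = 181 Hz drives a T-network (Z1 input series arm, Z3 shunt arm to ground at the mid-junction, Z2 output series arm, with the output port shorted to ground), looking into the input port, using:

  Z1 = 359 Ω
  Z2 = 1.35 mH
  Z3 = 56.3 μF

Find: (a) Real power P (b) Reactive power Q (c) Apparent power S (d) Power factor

Step 1 — Angular frequency: ω = 2π·f = 2π·181 = 1137 rad/s.
Step 2 — Component impedances:
  Z1: Z = R = 359 Ω
  Z2: Z = jωL = j·1137·0.00135 = 0 + j1.535 Ω
  Z3: Z = 1/(jωC) = -j/(ω·C) = 0 - j15.62 Ω
Step 3 — With the output port shorted to ground, the output series arm Z2 runs from the junction to ground; the shunt arm Z3 also runs from the junction to ground. They appear in parallel: Z3 || Z2 = 0 + j1.703 Ω.
Step 4 — Series with input arm Z1: Z_in = Z1 + (Z3 || Z2) = 359 + j1.703 Ω = 359∠0.3° Ω.
Step 5 — Source phasor: V = 7.45∠4.4° V = 7.428 + j0.5716 V.
Step 6 — Current: I = V / Z = 0.0207 + j0.001494 A = 0.02075∠4.1° A.
Step 7 — Complex power: S = V·I* = 0.1546 + j0.0007332 VA.
Step 8 — Real power: P = Re(S) = 0.1546 W.
Step 9 — Reactive power: Q = Im(S) = 0.0007332 VAR.
Step 10 — Apparent power: |S| = 0.1546 VA.
Step 11 — Power factor: PF = P/|S| = 1 (lagging).

(a) P = 0.1546 W  (b) Q = 0.0007332 VAR  (c) S = 0.1546 VA  (d) PF = 1 (lagging)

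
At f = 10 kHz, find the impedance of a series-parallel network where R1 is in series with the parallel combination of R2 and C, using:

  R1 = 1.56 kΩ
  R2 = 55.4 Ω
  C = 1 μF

Step 1 — Angular frequency: ω = 2π·f = 2π·1e+04 = 6.283e+04 rad/s.
Step 2 — Component impedances:
  R1: Z = R = 1560 Ω
  R2: Z = R = 55.4 Ω
  C: Z = 1/(jωC) = -j/(ω·C) = 0 - j15.92 Ω
Step 3 — Parallel branch: R2 || C = 1/(1/R2 + 1/C) = 4.224 - j14.7 Ω.
Step 4 — Series with R1: Z_total = R1 + (R2 || C) = 1564 - j14.7 Ω = 1564∠-0.5° Ω.

Z = 1564 - j14.7 Ω = 1564∠-0.5° Ω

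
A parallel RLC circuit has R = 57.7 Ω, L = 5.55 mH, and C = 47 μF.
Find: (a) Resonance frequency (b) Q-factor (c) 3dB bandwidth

Step 1 — Resonance: ω₀ = 1/√(LC) = 1/√(0.00555·4.7e-05) = 1958 rad/s.
Step 2 — f₀ = ω₀/(2π) = 311.6 Hz.
Step 3 — Parallel Q: Q = R/(ω₀L) = 57.7/(1958·0.00555) = 5.31.
Step 4 — Bandwidth: Δω = ω₀/Q = 368.7 rad/s; BW = Δω/(2π) = 58.69 Hz.

(a) f₀ = 311.6 Hz  (b) Q = 5.31  (c) BW = 58.69 Hz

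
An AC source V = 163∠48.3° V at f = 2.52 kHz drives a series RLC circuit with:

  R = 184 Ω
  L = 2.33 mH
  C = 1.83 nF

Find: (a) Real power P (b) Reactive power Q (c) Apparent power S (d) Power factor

Step 1 — Angular frequency: ω = 2π·f = 2π·2520 = 1.583e+04 rad/s.
Step 2 — Component impedances:
  R: Z = R = 184 Ω
  L: Z = jωL = j·1.583e+04·0.00233 = 0 + j36.89 Ω
  C: Z = 1/(jωC) = -j/(ω·C) = 0 - j3.451e+04 Ω
Step 3 — Series combination: Z_total = R + L + C = 184 - j3.447e+04 Ω = 3.448e+04∠-89.7° Ω.
Step 4 — Source phasor: V = 163∠48.3° V = 108.4 + j121.7 V.
Step 5 — Current: I = V / Z = -0.003513 + j0.003164 A = 0.004728∠138.0° A.
Step 6 — Complex power: S = V·I* = 0.004113 - j0.7707 VA.
Step 7 — Real power: P = Re(S) = 0.004113 W.
Step 8 — Reactive power: Q = Im(S) = -0.7707 VAR.
Step 9 — Apparent power: |S| = 0.7707 VA.
Step 10 — Power factor: PF = P/|S| = 0.005337 (leading).

(a) P = 0.004113 W  (b) Q = -0.7707 VAR  (c) S = 0.7707 VA  (d) PF = 0.005337 (leading)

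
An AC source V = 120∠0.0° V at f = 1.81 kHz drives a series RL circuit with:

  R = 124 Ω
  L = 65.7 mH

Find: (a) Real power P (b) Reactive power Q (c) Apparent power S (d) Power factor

Step 1 — Angular frequency: ω = 2π·f = 2π·1810 = 1.137e+04 rad/s.
Step 2 — Component impedances:
  R: Z = R = 124 Ω
  L: Z = jωL = j·1.137e+04·0.0657 = 0 + j747.2 Ω
Step 3 — Series combination: Z_total = R + L = 124 + j747.2 Ω = 757.4∠80.6° Ω.
Step 4 — Source phasor: V = 120∠0.0° V = 120 V.
Step 5 — Current: I = V / Z = 0.02594 - j0.1563 A = 0.1584∠-80.6° A.
Step 6 — Complex power: S = V·I* = 3.113 + j18.76 VA.
Step 7 — Real power: P = Re(S) = 3.113 W.
Step 8 — Reactive power: Q = Im(S) = 18.76 VAR.
Step 9 — Apparent power: |S| = 19.01 VA.
Step 10 — Power factor: PF = P/|S| = 0.1637 (lagging).

(a) P = 3.113 W  (b) Q = 18.76 VAR  (c) S = 19.01 VA  (d) PF = 0.1637 (lagging)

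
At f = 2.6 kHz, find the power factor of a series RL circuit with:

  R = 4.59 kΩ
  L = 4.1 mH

Step 1 — Angular frequency: ω = 2π·f = 2π·2600 = 1.634e+04 rad/s.
Step 2 — Component impedances:
  R: Z = R = 4590 Ω
  L: Z = jωL = j·1.634e+04·0.0041 = 0 + j66.98 Ω
Step 3 — Series combination: Z_total = R + L = 4590 + j66.98 Ω = 4590∠0.8° Ω.
Step 4 — Power factor: PF = cos(φ) = Re(Z)/|Z| = 4590/4590.5 = 0.9999.
Step 5 — Type: Im(Z) = 66.98 ⇒ lagging (phase φ = 0.8°).

PF = 0.9999 (lagging, φ = 0.8°)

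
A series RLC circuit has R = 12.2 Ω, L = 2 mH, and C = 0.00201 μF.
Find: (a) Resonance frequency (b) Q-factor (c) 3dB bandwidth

Step 1 — Resonance: ω₀ = 1/√(LC) = 1/√(0.002·2.01e-09) = 4.988e+05 rad/s.
Step 2 — f₀ = ω₀/(2π) = 7.938e+04 Hz.
Step 3 — Series Q: Q = ω₀L/R = 4.988e+05·0.002/12.2 = 81.76.
Step 4 — Bandwidth: Δω = ω₀/Q = 6100 rad/s; BW = Δω/(2π) = 970.8 Hz.

(a) f₀ = 7.938e+04 Hz  (b) Q = 81.76  (c) BW = 970.8 Hz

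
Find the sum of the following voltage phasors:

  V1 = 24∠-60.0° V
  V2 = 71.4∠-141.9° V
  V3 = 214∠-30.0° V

Step 1 — Convert each phasor to rectangular form:
  V1 = 24·(cos(-60.0°) + j·sin(-60.0°)) = 12 - j20.78 V
  V2 = 71.4·(cos(-141.9°) + j·sin(-141.9°)) = -56.19 - j44.06 V
  V3 = 214·(cos(-30.0°) + j·sin(-30.0°)) = 185.3 - j107 V
Step 2 — Sum components: V_total = 141.1 - j171.8 V.
Step 3 — Convert to polar: |V_total| = 222.4 V, ∠V_total = -50.6°.

V_total = 222.4∠-50.6° V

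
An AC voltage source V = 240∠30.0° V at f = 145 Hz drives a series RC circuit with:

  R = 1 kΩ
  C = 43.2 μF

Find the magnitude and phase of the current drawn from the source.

Step 1 — Angular frequency: ω = 2π·f = 2π·145 = 911.1 rad/s.
Step 2 — Component impedances:
  R: Z = R = 1000 Ω
  C: Z = 1/(jωC) = -j/(ω·C) = 0 - j25.41 Ω
Step 3 — Series combination: Z_total = R + C = 1000 - j25.41 Ω = 1000∠-1.5° Ω.
Step 4 — Source phasor: V = 240∠30.0° V = 207.8 + j120 V.
Step 5 — Ohm's law: I = V / Z_total = (207.8 + j120) / (1000 - j25.41) = 0.2047 + j0.1252 A.
Step 6 — Convert to polar: |I| = 0.2399 A, ∠I = 31.5°.

I = 0.2399∠31.5° A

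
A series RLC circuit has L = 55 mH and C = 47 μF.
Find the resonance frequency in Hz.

Step 1 — Resonance condition Im(Z)=0 gives ω₀ = 1/√(LC).
Step 2 — ω₀ = 1/√(0.055·4.7e-05) = 622 rad/s.
Step 3 — f₀ = ω₀/(2π) = 98.99 Hz.

f₀ = 98.99 Hz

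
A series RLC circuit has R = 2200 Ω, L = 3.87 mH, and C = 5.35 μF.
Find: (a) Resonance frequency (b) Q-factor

Step 1 — Resonance condition Im(Z)=0 gives ω₀ = 1/√(LC).
Step 2 — ω₀ = 1/√(0.00387·5.35e-06) = 6950 rad/s.
Step 3 — f₀ = ω₀/(2π) = 1106 Hz.
Step 4 — Series Q: Q = ω₀L/R = 6950·0.00387/2200 = 0.01223.

(a) f₀ = 1106 Hz  (b) Q = 0.01223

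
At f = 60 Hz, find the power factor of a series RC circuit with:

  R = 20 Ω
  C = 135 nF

Step 1 — Angular frequency: ω = 2π·f = 2π·60 = 377 rad/s.
Step 2 — Component impedances:
  R: Z = R = 20 Ω
  C: Z = 1/(jωC) = -j/(ω·C) = 0 - j1.965e+04 Ω
Step 3 — Series combination: Z_total = R + C = 20 - j1.965e+04 Ω = 1.965e+04∠-89.9° Ω.
Step 4 — Power factor: PF = cos(φ) = Re(Z)/|Z| = 20/1.965e+04 = 0.001018.
Step 5 — Type: Im(Z) = -1.965e+04 ⇒ leading (phase φ = -89.9°).

PF = 0.001018 (leading, φ = -89.9°)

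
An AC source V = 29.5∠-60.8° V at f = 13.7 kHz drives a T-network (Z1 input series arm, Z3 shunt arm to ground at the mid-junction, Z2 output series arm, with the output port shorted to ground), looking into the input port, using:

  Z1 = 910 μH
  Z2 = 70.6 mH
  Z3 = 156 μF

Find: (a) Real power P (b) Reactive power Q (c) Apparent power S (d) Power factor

Step 1 — Angular frequency: ω = 2π·f = 2π·1.37e+04 = 8.608e+04 rad/s.
Step 2 — Component impedances:
  Z1: Z = jωL = j·8.608e+04·0.00091 = 0 + j78.33 Ω
  Z2: Z = jωL = j·8.608e+04·0.0706 = 0 + j6077 Ω
  Z3: Z = 1/(jωC) = -j/(ω·C) = 0 - j0.07447 Ω
Step 3 — With the output port shorted to ground, the output series arm Z2 runs from the junction to ground; the shunt arm Z3 also runs from the junction to ground. They appear in parallel: Z3 || Z2 = 0 - j0.07447 Ω.
Step 4 — Series with input arm Z1: Z_in = Z1 + (Z3 || Z2) = 0 + j78.26 Ω = 78.26∠90.0° Ω.
Step 5 — Source phasor: V = 29.5∠-60.8° V = 14.39 - j25.75 V.
Step 6 — Current: I = V / Z = -0.3291 - j0.1839 A = 0.377∠-150.8° A.
Step 7 — Complex power: S = V·I* = 0 + j11.12 VA.
Step 8 — Real power: P = Re(S) = 0 W.
Step 9 — Reactive power: Q = Im(S) = 11.12 VAR.
Step 10 — Apparent power: |S| = 11.12 VA.
Step 11 — Power factor: PF = P/|S| = 0 (lagging).

(a) P = 0 W  (b) Q = 11.12 VAR  (c) S = 11.12 VA  (d) PF = 0 (lagging)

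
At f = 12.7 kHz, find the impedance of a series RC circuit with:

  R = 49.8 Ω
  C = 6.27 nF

Step 1 — Angular frequency: ω = 2π·f = 2π·1.27e+04 = 7.98e+04 rad/s.
Step 2 — Component impedances:
  R: Z = R = 49.8 Ω
  C: Z = 1/(jωC) = -j/(ω·C) = 0 - j1999 Ω
Step 3 — Series combination: Z_total = R + C = 49.8 - j1999 Ω = 1999∠-88.6° Ω.

Z = 49.8 - j1999 Ω = 1999∠-88.6° Ω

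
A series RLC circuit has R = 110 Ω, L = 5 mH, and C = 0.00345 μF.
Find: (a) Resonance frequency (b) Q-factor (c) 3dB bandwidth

Step 1 — Resonance condition Im(Z)=0 gives ω₀ = 1/√(LC).
Step 2 — ω₀ = 1/√(0.005·3.45e-09) = 2.408e+05 rad/s.
Step 3 — f₀ = ω₀/(2π) = 3.832e+04 Hz.
Step 4 — Series Q: Q = ω₀L/R = 2.408e+05·0.005/110 = 10.94.
Step 5 — 3dB bandwidth: Δω = ω₀/Q = 2.2e+04 rad/s; BW = Δω/(2π) = 3501 Hz.

(a) f₀ = 3.832e+04 Hz  (b) Q = 10.94  (c) BW = 3501 Hz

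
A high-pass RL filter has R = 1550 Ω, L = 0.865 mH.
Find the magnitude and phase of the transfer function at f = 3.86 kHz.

Step 1 — Angular frequency: ω = 2π·3860 = 2.425e+04 rad/s.
Step 2 — Transfer function: H(jω) = jωL/(R + jωL).
Step 3 — Numerator jωL = j·20.98; denominator R + jωL = 1550 + j20.98.
Step 4 — H = 0.0001832 + j0.01353.
Step 5 — Magnitude: |H| = 0.01353 (-37.4 dB); phase: φ = 89.2°.

|H| = 0.01353 (-37.4 dB), φ = 89.2°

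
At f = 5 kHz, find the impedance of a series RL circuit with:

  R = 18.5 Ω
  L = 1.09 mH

Step 1 — Angular frequency: ω = 2π·f = 2π·5000 = 3.142e+04 rad/s.
Step 2 — Component impedances:
  R: Z = R = 18.5 Ω
  L: Z = jωL = j·3.142e+04·0.00109 = 0 + j34.24 Ω
Step 3 — Series combination: Z_total = R + L = 18.5 + j34.24 Ω = 38.92∠61.6° Ω.

Z = 18.5 + j34.24 Ω = 38.92∠61.6° Ω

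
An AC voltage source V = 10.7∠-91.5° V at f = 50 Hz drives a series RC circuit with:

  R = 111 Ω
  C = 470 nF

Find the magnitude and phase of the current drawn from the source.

Step 1 — Angular frequency: ω = 2π·f = 2π·50 = 314.2 rad/s.
Step 2 — Component impedances:
  R: Z = R = 111 Ω
  C: Z = 1/(jωC) = -j/(ω·C) = 0 - j6773 Ω
Step 3 — Series combination: Z_total = R + C = 111 - j6773 Ω = 6773∠-89.1° Ω.
Step 4 — Source phasor: V = 10.7∠-91.5° V = -0.2801 - j10.7 V.
Step 5 — Ohm's law: I = V / Z_total = (-0.2801 - j10.7) / (111 - j6773) = 0.001578 - j6.722e-05 A.
Step 6 — Convert to polar: |I| = 0.00158 A, ∠I = -2.4°.

I = 0.00158∠-2.4° A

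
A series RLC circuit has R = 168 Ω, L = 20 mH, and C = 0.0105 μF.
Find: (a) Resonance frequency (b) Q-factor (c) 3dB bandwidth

Step 1 — Resonance condition Im(Z)=0 gives ω₀ = 1/√(LC).
Step 2 — ω₀ = 1/√(0.02·1.05e-08) = 6.901e+04 rad/s.
Step 3 — f₀ = ω₀/(2π) = 1.098e+04 Hz.
Step 4 — Series Q: Q = ω₀L/R = 6.901e+04·0.02/168 = 8.215.
Step 5 — 3dB bandwidth: Δω = ω₀/Q = 8400 rad/s; BW = Δω/(2π) = 1337 Hz.

(a) f₀ = 1.098e+04 Hz  (b) Q = 8.215  (c) BW = 1337 Hz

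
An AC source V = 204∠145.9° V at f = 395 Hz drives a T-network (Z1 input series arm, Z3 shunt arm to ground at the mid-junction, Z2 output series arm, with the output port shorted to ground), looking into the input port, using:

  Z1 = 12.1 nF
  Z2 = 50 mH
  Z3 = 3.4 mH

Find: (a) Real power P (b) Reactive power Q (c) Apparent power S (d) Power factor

Step 1 — Angular frequency: ω = 2π·f = 2π·395 = 2482 rad/s.
Step 2 — Component impedances:
  Z1: Z = 1/(jωC) = -j/(ω·C) = 0 - j3.33e+04 Ω
  Z2: Z = jωL = j·2482·0.05 = 0 + j124.1 Ω
  Z3: Z = jωL = j·2482·0.0034 = 0 + j8.438 Ω
Step 3 — With the output port shorted to ground, the output series arm Z2 runs from the junction to ground; the shunt arm Z3 also runs from the junction to ground. They appear in parallel: Z3 || Z2 = 0 + j7.901 Ω.
Step 4 — Series with input arm Z1: Z_in = Z1 + (Z3 || Z2) = 0 - j3.329e+04 Ω = 3.329e+04∠-90.0° Ω.
Step 5 — Source phasor: V = 204∠145.9° V = -168.9 + j114.4 V.
Step 6 — Current: I = V / Z = -0.003435 - j0.005074 A = 0.006128∠-124.1° A.
Step 7 — Complex power: S = V·I* = 0 - j1.25 VA.
Step 8 — Real power: P = Re(S) = 0 W.
Step 9 — Reactive power: Q = Im(S) = -1.25 VAR.
Step 10 — Apparent power: |S| = 1.25 VA.
Step 11 — Power factor: PF = P/|S| = 0 (leading).

(a) P = 0 W  (b) Q = -1.25 VAR  (c) S = 1.25 VA  (d) PF = 0 (leading)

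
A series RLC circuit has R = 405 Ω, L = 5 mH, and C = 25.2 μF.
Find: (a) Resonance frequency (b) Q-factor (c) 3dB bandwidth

Step 1 — Resonance: ω₀ = 1/√(LC) = 1/√(0.005·2.52e-05) = 2817 rad/s.
Step 2 — f₀ = ω₀/(2π) = 448.4 Hz.
Step 3 — Series Q: Q = ω₀L/R = 2817·0.005/405 = 0.03478.
Step 4 — Bandwidth: Δω = ω₀/Q = 8.1e+04 rad/s; BW = Δω/(2π) = 1.289e+04 Hz.

(a) f₀ = 448.4 Hz  (b) Q = 0.03478  (c) BW = 1.289e+04 Hz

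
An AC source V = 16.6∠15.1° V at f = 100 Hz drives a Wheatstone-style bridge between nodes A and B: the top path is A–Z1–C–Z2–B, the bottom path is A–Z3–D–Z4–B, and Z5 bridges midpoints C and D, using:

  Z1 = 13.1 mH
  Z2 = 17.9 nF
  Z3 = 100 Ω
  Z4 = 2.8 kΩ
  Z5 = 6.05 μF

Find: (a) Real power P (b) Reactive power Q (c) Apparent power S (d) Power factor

Step 1 — Angular frequency: ω = 2π·f = 2π·100 = 628.3 rad/s.
Step 2 — Component impedances:
  Z1: Z = jωL = j·628.3·0.0131 = 0 + j8.231 Ω
  Z2: Z = 1/(jωC) = -j/(ω·C) = 0 - j8.891e+04 Ω
  Z3: Z = R = 100 Ω
  Z4: Z = R = 2800 Ω
  Z5: Z = 1/(jωC) = -j/(ω·C) = 0 - j263.1 Ω
Step 3 — Bridge requires nodal analysis (the Z5 bridge couples midpoints C and D, so the two paths cannot be reduced to a simple series/parallel combination). Setting node B to ground and injecting 1 A at node A, the 3-node admittance system at A, C, D solves to V_A = Z_AB = 2881 - j127.7 Ω = 2884∠-2.5° Ω.
Step 4 — Source phasor: V = 16.6∠15.1° V = 16.03 + j4.324 V.
Step 5 — Current: I = V / Z = 0.005485 + j0.001744 A = 0.005756∠17.6° A.
Step 6 — Complex power: S = V·I* = 0.09545 - j0.00423 VA.
Step 7 — Real power: P = Re(S) = 0.09545 W.
Step 8 — Reactive power: Q = Im(S) = -0.00423 VAR.
Step 9 — Apparent power: |S| = 0.09554 VA.
Step 10 — Power factor: PF = P/|S| = 0.999 (leading).

(a) P = 0.09545 W  (b) Q = -0.00423 VAR  (c) S = 0.09554 VA  (d) PF = 0.999 (leading)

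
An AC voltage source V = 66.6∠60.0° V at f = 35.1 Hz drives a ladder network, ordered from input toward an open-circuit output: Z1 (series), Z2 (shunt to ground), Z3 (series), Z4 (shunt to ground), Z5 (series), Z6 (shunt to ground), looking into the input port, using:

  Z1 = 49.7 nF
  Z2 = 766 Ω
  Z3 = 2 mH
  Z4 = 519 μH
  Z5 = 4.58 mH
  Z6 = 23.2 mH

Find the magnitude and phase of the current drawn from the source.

Step 1 — Angular frequency: ω = 2π·f = 2π·35.1 = 220.5 rad/s.
Step 2 — Component impedances:
  Z1: Z = 1/(jωC) = -j/(ω·C) = 0 - j9.123e+04 Ω
  Z2: Z = R = 766 Ω
  Z3: Z = jωL = j·220.5·0.002 = 0 + j0.4411 Ω
  Z4: Z = jωL = j·220.5·0.000519 = 0 + j0.1145 Ω
  Z5: Z = jωL = j·220.5·0.00458 = 0 + j1.01 Ω
  Z6: Z = jωL = j·220.5·0.0232 = 0 + j5.117 Ω
Step 3 — Ladder network (open output): work backward from the far end, alternating series and parallel combinations. Z_in = 0.0003999 - j9.123e+04 Ω = 9.123e+04∠-90.0° Ω.
Step 4 — Source phasor: V = 66.6∠60.0° V = 33.3 + j57.68 V.
Step 5 — Ohm's law: I = V / Z_total = (33.3 + j57.68) / (0.0003999 - j9.123e+04) = -0.0006322 + j0.000365 A.
Step 6 — Convert to polar: |I| = 0.00073 A, ∠I = 150.0°.

I = 0.00073∠150.0° A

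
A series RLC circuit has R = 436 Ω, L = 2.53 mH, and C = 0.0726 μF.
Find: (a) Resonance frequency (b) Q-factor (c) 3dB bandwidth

Step 1 — Resonance: ω₀ = 1/√(LC) = 1/√(0.00253·7.26e-08) = 7.379e+04 rad/s.
Step 2 — f₀ = ω₀/(2π) = 1.174e+04 Hz.
Step 3 — Series Q: Q = ω₀L/R = 7.379e+04·0.00253/436 = 0.4282.
Step 4 — Bandwidth: Δω = ω₀/Q = 1.723e+05 rad/s; BW = Δω/(2π) = 2.743e+04 Hz.

(a) f₀ = 1.174e+04 Hz  (b) Q = 0.4282  (c) BW = 2.743e+04 Hz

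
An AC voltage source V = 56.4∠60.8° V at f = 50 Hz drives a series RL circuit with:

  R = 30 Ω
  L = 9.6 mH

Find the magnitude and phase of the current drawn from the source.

Step 1 — Angular frequency: ω = 2π·f = 2π·50 = 314.2 rad/s.
Step 2 — Component impedances:
  R: Z = R = 30 Ω
  L: Z = jωL = j·314.2·0.0096 = 0 + j3.016 Ω
Step 3 — Series combination: Z_total = R + L = 30 + j3.016 Ω = 30.15∠5.7° Ω.
Step 4 — Source phasor: V = 56.4∠60.8° V = 27.52 + j49.23 V.
Step 5 — Ohm's law: I = V / Z_total = (27.52 + j49.23) / (30 + j3.016) = 1.071 + j1.533 A.
Step 6 — Convert to polar: |I| = 1.871 A, ∠I = 55.1°.

I = 1.871∠55.1° A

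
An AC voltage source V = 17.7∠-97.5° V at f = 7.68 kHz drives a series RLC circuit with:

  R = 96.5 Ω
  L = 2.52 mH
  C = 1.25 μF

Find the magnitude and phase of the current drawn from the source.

Step 1 — Angular frequency: ω = 2π·f = 2π·7680 = 4.825e+04 rad/s.
Step 2 — Component impedances:
  R: Z = R = 96.5 Ω
  L: Z = jωL = j·4.825e+04·0.00252 = 0 + j121.6 Ω
  C: Z = 1/(jωC) = -j/(ω·C) = 0 - j16.58 Ω
Step 3 — Series combination: Z_total = R + L + C = 96.5 + j105 Ω = 142.6∠47.4° Ω.
Step 4 — Source phasor: V = 17.7∠-97.5° V = -2.31 - j17.55 V.
Step 5 — Ohm's law: I = V / Z_total = (-2.31 - j17.55) / (96.5 + j105) = -0.1016 - j0.07132 A.
Step 6 — Convert to polar: |I| = 0.1241 A, ∠I = -144.9°.

I = 0.1241∠-144.9° A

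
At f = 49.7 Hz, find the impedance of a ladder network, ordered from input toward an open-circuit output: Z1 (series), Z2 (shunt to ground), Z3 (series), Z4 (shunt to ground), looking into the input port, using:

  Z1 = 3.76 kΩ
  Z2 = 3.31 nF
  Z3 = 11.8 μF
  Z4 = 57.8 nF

Step 1 — Angular frequency: ω = 2π·f = 2π·49.7 = 312.3 rad/s.
Step 2 — Component impedances:
  Z1: Z = R = 3760 Ω
  Z2: Z = 1/(jωC) = -j/(ω·C) = 0 - j9.675e+05 Ω
  Z3: Z = 1/(jωC) = -j/(ω·C) = 0 - j271.4 Ω
  Z4: Z = 1/(jωC) = -j/(ω·C) = 0 - j5.54e+04 Ω
Step 3 — Ladder network (open output): work backward from the far end, alternating series and parallel combinations. Z_in = 3760 - j5.265e+04 Ω = 5.278e+04∠-85.9° Ω.

Z = 3760 - j5.265e+04 Ω = 5.278e+04∠-85.9° Ω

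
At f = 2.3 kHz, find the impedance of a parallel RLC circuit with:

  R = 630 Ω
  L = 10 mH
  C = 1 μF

Step 1 — Angular frequency: ω = 2π·f = 2π·2300 = 1.445e+04 rad/s.
Step 2 — Component impedances:
  R: Z = R = 630 Ω
  L: Z = jωL = j·1.445e+04·0.01 = 0 + j144.5 Ω
  C: Z = 1/(jωC) = -j/(ω·C) = 0 - j69.2 Ω
Step 3 — Parallel combination: 1/Z_total = 1/R + 1/L + 1/C; Z_total = 26.79 - j127.1 Ω = 129.9∠-78.1° Ω.

Z = 26.79 - j127.1 Ω = 129.9∠-78.1° Ω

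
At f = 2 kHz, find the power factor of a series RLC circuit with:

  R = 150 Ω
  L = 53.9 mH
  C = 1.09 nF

Step 1 — Angular frequency: ω = 2π·f = 2π·2000 = 1.257e+04 rad/s.
Step 2 — Component impedances:
  R: Z = R = 150 Ω
  L: Z = jωL = j·1.257e+04·0.0539 = 0 + j677.3 Ω
  C: Z = 1/(jωC) = -j/(ω·C) = 0 - j7.301e+04 Ω
Step 3 — Series combination: Z_total = R + L + C = 150 - j7.233e+04 Ω = 7.233e+04∠-89.9° Ω.
Step 4 — Power factor: PF = cos(φ) = Re(Z)/|Z| = 150/7.233e+04 = 0.002074.
Step 5 — Type: Im(Z) = -7.233e+04 ⇒ leading (phase φ = -89.9°).

PF = 0.002074 (leading, φ = -89.9°)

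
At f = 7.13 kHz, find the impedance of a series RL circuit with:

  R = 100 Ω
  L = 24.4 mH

Step 1 — Angular frequency: ω = 2π·f = 2π·7130 = 4.48e+04 rad/s.
Step 2 — Component impedances:
  R: Z = R = 100 Ω
  L: Z = jωL = j·4.48e+04·0.0244 = 0 + j1093 Ω
Step 3 — Series combination: Z_total = R + L = 100 + j1093 Ω = 1098∠84.8° Ω.

Z = 100 + j1093 Ω = 1098∠84.8° Ω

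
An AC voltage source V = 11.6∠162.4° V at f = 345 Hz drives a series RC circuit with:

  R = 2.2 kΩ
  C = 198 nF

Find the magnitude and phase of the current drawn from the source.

Step 1 — Angular frequency: ω = 2π·f = 2π·345 = 2168 rad/s.
Step 2 — Component impedances:
  R: Z = R = 2200 Ω
  C: Z = 1/(jωC) = -j/(ω·C) = 0 - j2330 Ω
Step 3 — Series combination: Z_total = R + C = 2200 - j2330 Ω = 3204∠-46.6° Ω.
Step 4 — Source phasor: V = 11.6∠162.4° V = -11.06 + j3.507 V.
Step 5 — Ohm's law: I = V / Z_total = (-11.06 + j3.507) / (2200 - j2330) = -0.003165 - j0.001757 A.
Step 6 — Convert to polar: |I| = 0.00362 A, ∠I = -151.0°.

I = 0.00362∠-151.0° A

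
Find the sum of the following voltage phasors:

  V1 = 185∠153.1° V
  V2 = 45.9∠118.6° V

Step 1 — Convert each phasor to rectangular form:
  V1 = 185·(cos(153.1°) + j·sin(153.1°)) = -165 + j83.7 V
  V2 = 45.9·(cos(118.6°) + j·sin(118.6°)) = -21.97 + j40.3 V
Step 2 — Sum components: V_total = -187 + j124 V.
Step 3 — Convert to polar: |V_total| = 224.3 V, ∠V_total = 146.4°.

V_total = 224.3∠146.4° V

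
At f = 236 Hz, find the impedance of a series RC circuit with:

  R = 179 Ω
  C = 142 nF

Step 1 — Angular frequency: ω = 2π·f = 2π·236 = 1483 rad/s.
Step 2 — Component impedances:
  R: Z = R = 179 Ω
  C: Z = 1/(jωC) = -j/(ω·C) = 0 - j4749 Ω
Step 3 — Series combination: Z_total = R + C = 179 - j4749 Ω = 4753∠-87.8° Ω.

Z = 179 - j4749 Ω = 4753∠-87.8° Ω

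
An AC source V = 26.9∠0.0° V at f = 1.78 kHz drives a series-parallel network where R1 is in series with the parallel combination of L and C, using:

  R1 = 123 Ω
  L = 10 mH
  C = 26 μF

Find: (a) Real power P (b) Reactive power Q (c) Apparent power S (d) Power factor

Step 1 — Angular frequency: ω = 2π·f = 2π·1780 = 1.118e+04 rad/s.
Step 2 — Component impedances:
  R1: Z = R = 123 Ω
  L: Z = jωL = j·1.118e+04·0.01 = 0 + j111.8 Ω
  C: Z = 1/(jωC) = -j/(ω·C) = 0 - j3.439 Ω
Step 3 — Parallel branch: L || C = 1/(1/L + 1/C) = 0 - j3.548 Ω.
Step 4 — Series with R1: Z_total = R1 + (L || C) = 123 - j3.548 Ω = 123.1∠-1.7° Ω.
Step 5 — Source phasor: V = 26.9∠0.0° V = 26.9 V.
Step 6 — Current: I = V / Z = 0.2185 + j0.006303 A = 0.2186∠1.7° A.
Step 7 — Complex power: S = V·I* = 5.878 - j0.1696 VA.
Step 8 — Real power: P = Re(S) = 5.878 W.
Step 9 — Reactive power: Q = Im(S) = -0.1696 VAR.
Step 10 — Apparent power: |S| = 5.881 VA.
Step 11 — Power factor: PF = P/|S| = 0.9996 (leading).

(a) P = 5.878 W  (b) Q = -0.1696 VAR  (c) S = 5.881 VA  (d) PF = 0.9996 (leading)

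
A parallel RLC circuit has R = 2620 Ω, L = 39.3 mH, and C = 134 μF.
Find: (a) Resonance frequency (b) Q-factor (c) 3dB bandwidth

Step 1 — Resonance: ω₀ = 1/√(LC) = 1/√(0.0393·0.000134) = 435.8 rad/s.
Step 2 — f₀ = ω₀/(2π) = 69.35 Hz.
Step 3 — Parallel Q: Q = R/(ω₀L) = 2620/(435.8·0.0393) = 153.
Step 4 — Bandwidth: Δω = ω₀/Q = 2.848 rad/s; BW = Δω/(2π) = 0.4533 Hz.

(a) f₀ = 69.35 Hz  (b) Q = 153  (c) BW = 0.4533 Hz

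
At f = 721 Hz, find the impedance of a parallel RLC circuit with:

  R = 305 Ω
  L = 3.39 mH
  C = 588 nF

Step 1 — Angular frequency: ω = 2π·f = 2π·721 = 4530 rad/s.
Step 2 — Component impedances:
  R: Z = R = 305 Ω
  L: Z = jωL = j·4530·0.00339 = 0 + j15.36 Ω
  C: Z = 1/(jωC) = -j/(ω·C) = 0 - j375.4 Ω
Step 3 — Parallel combination: 1/Z_total = 1/R + 1/L + 1/C; Z_total = 0.8383 + j15.97 Ω = 15.99∠87.0° Ω.

Z = 0.8383 + j15.97 Ω = 15.99∠87.0° Ω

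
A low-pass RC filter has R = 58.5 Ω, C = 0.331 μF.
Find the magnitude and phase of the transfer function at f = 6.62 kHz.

Step 1 — Angular frequency: ω = 2π·6620 = 4.159e+04 rad/s.
Step 2 — Transfer function: H(jω) = 1/(1 + jωRC).
Step 3 — Denominator: 1 + jωRC = 1 + j·4.159e+04·58.5·3.31e-07 = 1 + j0.8054.
Step 4 — H = 0.6065 - j0.4885.
Step 5 — Magnitude: |H| = 0.7788 (-2.2 dB); phase: φ = -38.8°.

|H| = 0.7788 (-2.2 dB), φ = -38.8°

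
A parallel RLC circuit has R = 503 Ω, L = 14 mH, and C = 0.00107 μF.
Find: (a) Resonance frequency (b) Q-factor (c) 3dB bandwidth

Step 1 — Resonance: ω₀ = 1/√(LC) = 1/√(0.014·1.07e-09) = 2.584e+05 rad/s.
Step 2 — f₀ = ω₀/(2π) = 4.112e+04 Hz.
Step 3 — Parallel Q: Q = R/(ω₀L) = 503/(2.584e+05·0.014) = 0.1391.
Step 4 — Bandwidth: Δω = ω₀/Q = 1.858e+06 rad/s; BW = Δω/(2π) = 2.957e+05 Hz.

(a) f₀ = 4.112e+04 Hz  (b) Q = 0.1391  (c) BW = 2.957e+05 Hz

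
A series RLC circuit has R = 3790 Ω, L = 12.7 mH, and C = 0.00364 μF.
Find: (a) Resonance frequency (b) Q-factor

Step 1 — Resonance condition Im(Z)=0 gives ω₀ = 1/√(LC).
Step 2 — ω₀ = 1/√(0.0127·3.64e-09) = 1.471e+05 rad/s.
Step 3 — f₀ = ω₀/(2π) = 2.341e+04 Hz.
Step 4 — Series Q: Q = ω₀L/R = 1.471e+05·0.0127/3790 = 0.4928.

(a) f₀ = 2.341e+04 Hz  (b) Q = 0.4928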